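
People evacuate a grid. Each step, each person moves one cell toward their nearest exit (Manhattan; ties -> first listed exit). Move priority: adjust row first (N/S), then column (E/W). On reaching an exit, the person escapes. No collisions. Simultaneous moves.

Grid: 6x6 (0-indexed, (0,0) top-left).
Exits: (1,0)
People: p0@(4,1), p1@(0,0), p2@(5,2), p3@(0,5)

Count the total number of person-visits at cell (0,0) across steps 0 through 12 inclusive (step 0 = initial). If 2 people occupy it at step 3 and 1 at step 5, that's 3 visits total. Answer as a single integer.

Answer: 1

Derivation:
Step 0: p0@(4,1) p1@(0,0) p2@(5,2) p3@(0,5) -> at (0,0): 1 [p1], cum=1
Step 1: p0@(3,1) p1@ESC p2@(4,2) p3@(1,5) -> at (0,0): 0 [-], cum=1
Step 2: p0@(2,1) p1@ESC p2@(3,2) p3@(1,4) -> at (0,0): 0 [-], cum=1
Step 3: p0@(1,1) p1@ESC p2@(2,2) p3@(1,3) -> at (0,0): 0 [-], cum=1
Step 4: p0@ESC p1@ESC p2@(1,2) p3@(1,2) -> at (0,0): 0 [-], cum=1
Step 5: p0@ESC p1@ESC p2@(1,1) p3@(1,1) -> at (0,0): 0 [-], cum=1
Step 6: p0@ESC p1@ESC p2@ESC p3@ESC -> at (0,0): 0 [-], cum=1
Total visits = 1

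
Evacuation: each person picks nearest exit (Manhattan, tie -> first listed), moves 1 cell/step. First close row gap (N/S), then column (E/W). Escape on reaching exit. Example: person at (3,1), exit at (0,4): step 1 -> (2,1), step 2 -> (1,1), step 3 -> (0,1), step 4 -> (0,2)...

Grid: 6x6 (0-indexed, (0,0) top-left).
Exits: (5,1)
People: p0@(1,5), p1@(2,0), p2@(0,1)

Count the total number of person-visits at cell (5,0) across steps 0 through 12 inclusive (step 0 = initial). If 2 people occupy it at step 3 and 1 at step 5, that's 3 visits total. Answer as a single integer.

Answer: 1

Derivation:
Step 0: p0@(1,5) p1@(2,0) p2@(0,1) -> at (5,0): 0 [-], cum=0
Step 1: p0@(2,5) p1@(3,0) p2@(1,1) -> at (5,0): 0 [-], cum=0
Step 2: p0@(3,5) p1@(4,0) p2@(2,1) -> at (5,0): 0 [-], cum=0
Step 3: p0@(4,5) p1@(5,0) p2@(3,1) -> at (5,0): 1 [p1], cum=1
Step 4: p0@(5,5) p1@ESC p2@(4,1) -> at (5,0): 0 [-], cum=1
Step 5: p0@(5,4) p1@ESC p2@ESC -> at (5,0): 0 [-], cum=1
Step 6: p0@(5,3) p1@ESC p2@ESC -> at (5,0): 0 [-], cum=1
Step 7: p0@(5,2) p1@ESC p2@ESC -> at (5,0): 0 [-], cum=1
Step 8: p0@ESC p1@ESC p2@ESC -> at (5,0): 0 [-], cum=1
Total visits = 1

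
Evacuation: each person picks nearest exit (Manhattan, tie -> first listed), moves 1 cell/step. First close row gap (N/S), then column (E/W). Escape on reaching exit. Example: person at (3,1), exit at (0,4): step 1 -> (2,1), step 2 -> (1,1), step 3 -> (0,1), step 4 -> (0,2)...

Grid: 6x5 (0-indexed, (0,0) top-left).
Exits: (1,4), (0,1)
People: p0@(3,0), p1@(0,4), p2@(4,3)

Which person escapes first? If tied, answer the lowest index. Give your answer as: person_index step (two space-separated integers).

Step 1: p0:(3,0)->(2,0) | p1:(0,4)->(1,4)->EXIT | p2:(4,3)->(3,3)
Step 2: p0:(2,0)->(1,0) | p1:escaped | p2:(3,3)->(2,3)
Step 3: p0:(1,0)->(0,0) | p1:escaped | p2:(2,3)->(1,3)
Step 4: p0:(0,0)->(0,1)->EXIT | p1:escaped | p2:(1,3)->(1,4)->EXIT
Exit steps: [4, 1, 4]
First to escape: p1 at step 1

Answer: 1 1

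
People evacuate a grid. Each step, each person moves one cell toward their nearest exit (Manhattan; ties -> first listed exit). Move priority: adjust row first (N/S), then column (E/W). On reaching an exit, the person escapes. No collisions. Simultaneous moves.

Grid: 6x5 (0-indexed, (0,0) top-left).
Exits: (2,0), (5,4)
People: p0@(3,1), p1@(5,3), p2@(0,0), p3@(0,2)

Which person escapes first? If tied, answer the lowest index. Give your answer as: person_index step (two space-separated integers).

Answer: 1 1

Derivation:
Step 1: p0:(3,1)->(2,1) | p1:(5,3)->(5,4)->EXIT | p2:(0,0)->(1,0) | p3:(0,2)->(1,2)
Step 2: p0:(2,1)->(2,0)->EXIT | p1:escaped | p2:(1,0)->(2,0)->EXIT | p3:(1,2)->(2,2)
Step 3: p0:escaped | p1:escaped | p2:escaped | p3:(2,2)->(2,1)
Step 4: p0:escaped | p1:escaped | p2:escaped | p3:(2,1)->(2,0)->EXIT
Exit steps: [2, 1, 2, 4]
First to escape: p1 at step 1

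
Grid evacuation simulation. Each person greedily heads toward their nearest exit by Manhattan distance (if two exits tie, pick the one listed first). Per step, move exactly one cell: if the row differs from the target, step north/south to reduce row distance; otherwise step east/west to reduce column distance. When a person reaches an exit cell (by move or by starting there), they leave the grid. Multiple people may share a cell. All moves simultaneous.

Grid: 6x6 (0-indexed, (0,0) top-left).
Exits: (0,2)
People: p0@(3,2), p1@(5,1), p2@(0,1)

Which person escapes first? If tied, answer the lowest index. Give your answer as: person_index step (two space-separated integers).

Step 1: p0:(3,2)->(2,2) | p1:(5,1)->(4,1) | p2:(0,1)->(0,2)->EXIT
Step 2: p0:(2,2)->(1,2) | p1:(4,1)->(3,1) | p2:escaped
Step 3: p0:(1,2)->(0,2)->EXIT | p1:(3,1)->(2,1) | p2:escaped
Step 4: p0:escaped | p1:(2,1)->(1,1) | p2:escaped
Step 5: p0:escaped | p1:(1,1)->(0,1) | p2:escaped
Step 6: p0:escaped | p1:(0,1)->(0,2)->EXIT | p2:escaped
Exit steps: [3, 6, 1]
First to escape: p2 at step 1

Answer: 2 1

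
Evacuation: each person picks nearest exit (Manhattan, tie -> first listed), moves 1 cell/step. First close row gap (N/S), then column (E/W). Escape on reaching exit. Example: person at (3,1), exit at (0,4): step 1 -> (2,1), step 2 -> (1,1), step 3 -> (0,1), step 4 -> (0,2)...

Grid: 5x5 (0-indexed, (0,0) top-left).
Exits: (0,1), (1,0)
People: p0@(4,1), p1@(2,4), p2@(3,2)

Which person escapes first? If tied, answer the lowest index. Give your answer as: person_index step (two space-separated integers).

Step 1: p0:(4,1)->(3,1) | p1:(2,4)->(1,4) | p2:(3,2)->(2,2)
Step 2: p0:(3,1)->(2,1) | p1:(1,4)->(0,4) | p2:(2,2)->(1,2)
Step 3: p0:(2,1)->(1,1) | p1:(0,4)->(0,3) | p2:(1,2)->(0,2)
Step 4: p0:(1,1)->(0,1)->EXIT | p1:(0,3)->(0,2) | p2:(0,2)->(0,1)->EXIT
Step 5: p0:escaped | p1:(0,2)->(0,1)->EXIT | p2:escaped
Exit steps: [4, 5, 4]
First to escape: p0 at step 4

Answer: 0 4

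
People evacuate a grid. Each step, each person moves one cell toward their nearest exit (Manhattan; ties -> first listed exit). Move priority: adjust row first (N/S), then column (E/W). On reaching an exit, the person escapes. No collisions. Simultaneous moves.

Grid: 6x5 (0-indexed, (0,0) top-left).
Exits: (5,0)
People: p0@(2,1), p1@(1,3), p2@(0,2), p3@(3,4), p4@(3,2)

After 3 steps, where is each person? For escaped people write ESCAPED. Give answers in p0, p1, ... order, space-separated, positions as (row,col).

Step 1: p0:(2,1)->(3,1) | p1:(1,3)->(2,3) | p2:(0,2)->(1,2) | p3:(3,4)->(4,4) | p4:(3,2)->(4,2)
Step 2: p0:(3,1)->(4,1) | p1:(2,3)->(3,3) | p2:(1,2)->(2,2) | p3:(4,4)->(5,4) | p4:(4,2)->(5,2)
Step 3: p0:(4,1)->(5,1) | p1:(3,3)->(4,3) | p2:(2,2)->(3,2) | p3:(5,4)->(5,3) | p4:(5,2)->(5,1)

(5,1) (4,3) (3,2) (5,3) (5,1)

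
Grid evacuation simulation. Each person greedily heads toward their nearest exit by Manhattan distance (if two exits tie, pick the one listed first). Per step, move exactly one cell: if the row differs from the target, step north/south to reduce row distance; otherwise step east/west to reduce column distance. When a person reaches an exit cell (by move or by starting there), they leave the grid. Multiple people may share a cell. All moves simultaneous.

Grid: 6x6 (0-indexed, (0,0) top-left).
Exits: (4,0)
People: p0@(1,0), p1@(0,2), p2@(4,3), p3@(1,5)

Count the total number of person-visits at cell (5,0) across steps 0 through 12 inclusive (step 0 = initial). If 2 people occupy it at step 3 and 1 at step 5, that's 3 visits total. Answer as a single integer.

Answer: 0

Derivation:
Step 0: p0@(1,0) p1@(0,2) p2@(4,3) p3@(1,5) -> at (5,0): 0 [-], cum=0
Step 1: p0@(2,0) p1@(1,2) p2@(4,2) p3@(2,5) -> at (5,0): 0 [-], cum=0
Step 2: p0@(3,0) p1@(2,2) p2@(4,1) p3@(3,5) -> at (5,0): 0 [-], cum=0
Step 3: p0@ESC p1@(3,2) p2@ESC p3@(4,5) -> at (5,0): 0 [-], cum=0
Step 4: p0@ESC p1@(4,2) p2@ESC p3@(4,4) -> at (5,0): 0 [-], cum=0
Step 5: p0@ESC p1@(4,1) p2@ESC p3@(4,3) -> at (5,0): 0 [-], cum=0
Step 6: p0@ESC p1@ESC p2@ESC p3@(4,2) -> at (5,0): 0 [-], cum=0
Step 7: p0@ESC p1@ESC p2@ESC p3@(4,1) -> at (5,0): 0 [-], cum=0
Step 8: p0@ESC p1@ESC p2@ESC p3@ESC -> at (5,0): 0 [-], cum=0
Total visits = 0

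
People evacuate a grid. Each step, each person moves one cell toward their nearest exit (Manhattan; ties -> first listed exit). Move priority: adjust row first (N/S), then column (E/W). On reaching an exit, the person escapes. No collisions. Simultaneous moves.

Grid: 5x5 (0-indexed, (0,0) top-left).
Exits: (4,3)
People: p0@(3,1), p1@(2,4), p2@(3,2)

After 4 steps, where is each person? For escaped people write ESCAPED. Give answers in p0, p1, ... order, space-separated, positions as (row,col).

Step 1: p0:(3,1)->(4,1) | p1:(2,4)->(3,4) | p2:(3,2)->(4,2)
Step 2: p0:(4,1)->(4,2) | p1:(3,4)->(4,4) | p2:(4,2)->(4,3)->EXIT
Step 3: p0:(4,2)->(4,3)->EXIT | p1:(4,4)->(4,3)->EXIT | p2:escaped

ESCAPED ESCAPED ESCAPED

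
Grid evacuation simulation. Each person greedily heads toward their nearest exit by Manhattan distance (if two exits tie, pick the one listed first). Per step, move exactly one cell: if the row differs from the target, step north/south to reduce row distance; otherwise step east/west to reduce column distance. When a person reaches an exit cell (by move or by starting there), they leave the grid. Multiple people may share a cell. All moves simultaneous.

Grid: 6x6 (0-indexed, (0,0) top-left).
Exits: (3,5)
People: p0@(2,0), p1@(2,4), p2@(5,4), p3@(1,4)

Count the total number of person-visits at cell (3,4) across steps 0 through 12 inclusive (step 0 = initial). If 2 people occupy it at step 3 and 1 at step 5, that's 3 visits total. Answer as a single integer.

Step 0: p0@(2,0) p1@(2,4) p2@(5,4) p3@(1,4) -> at (3,4): 0 [-], cum=0
Step 1: p0@(3,0) p1@(3,4) p2@(4,4) p3@(2,4) -> at (3,4): 1 [p1], cum=1
Step 2: p0@(3,1) p1@ESC p2@(3,4) p3@(3,4) -> at (3,4): 2 [p2,p3], cum=3
Step 3: p0@(3,2) p1@ESC p2@ESC p3@ESC -> at (3,4): 0 [-], cum=3
Step 4: p0@(3,3) p1@ESC p2@ESC p3@ESC -> at (3,4): 0 [-], cum=3
Step 5: p0@(3,4) p1@ESC p2@ESC p3@ESC -> at (3,4): 1 [p0], cum=4
Step 6: p0@ESC p1@ESC p2@ESC p3@ESC -> at (3,4): 0 [-], cum=4
Total visits = 4

Answer: 4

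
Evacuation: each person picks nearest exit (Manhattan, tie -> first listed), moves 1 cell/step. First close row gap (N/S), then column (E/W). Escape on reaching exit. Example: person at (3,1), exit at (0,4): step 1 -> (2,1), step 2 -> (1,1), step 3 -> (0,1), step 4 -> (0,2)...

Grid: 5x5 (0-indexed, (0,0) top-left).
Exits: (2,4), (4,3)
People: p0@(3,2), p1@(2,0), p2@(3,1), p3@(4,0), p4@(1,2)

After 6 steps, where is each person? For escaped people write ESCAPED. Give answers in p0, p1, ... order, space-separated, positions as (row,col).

Step 1: p0:(3,2)->(4,2) | p1:(2,0)->(2,1) | p2:(3,1)->(4,1) | p3:(4,0)->(4,1) | p4:(1,2)->(2,2)
Step 2: p0:(4,2)->(4,3)->EXIT | p1:(2,1)->(2,2) | p2:(4,1)->(4,2) | p3:(4,1)->(4,2) | p4:(2,2)->(2,3)
Step 3: p0:escaped | p1:(2,2)->(2,3) | p2:(4,2)->(4,3)->EXIT | p3:(4,2)->(4,3)->EXIT | p4:(2,3)->(2,4)->EXIT
Step 4: p0:escaped | p1:(2,3)->(2,4)->EXIT | p2:escaped | p3:escaped | p4:escaped

ESCAPED ESCAPED ESCAPED ESCAPED ESCAPED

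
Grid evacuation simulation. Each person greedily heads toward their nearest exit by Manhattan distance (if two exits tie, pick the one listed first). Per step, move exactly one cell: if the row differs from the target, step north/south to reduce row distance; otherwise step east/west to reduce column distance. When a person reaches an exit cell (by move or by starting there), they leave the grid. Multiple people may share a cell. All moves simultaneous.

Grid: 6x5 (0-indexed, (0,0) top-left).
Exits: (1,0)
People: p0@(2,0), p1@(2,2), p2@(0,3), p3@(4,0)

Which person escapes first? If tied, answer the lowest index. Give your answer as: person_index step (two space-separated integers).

Answer: 0 1

Derivation:
Step 1: p0:(2,0)->(1,0)->EXIT | p1:(2,2)->(1,2) | p2:(0,3)->(1,3) | p3:(4,0)->(3,0)
Step 2: p0:escaped | p1:(1,2)->(1,1) | p2:(1,3)->(1,2) | p3:(3,0)->(2,0)
Step 3: p0:escaped | p1:(1,1)->(1,0)->EXIT | p2:(1,2)->(1,1) | p3:(2,0)->(1,0)->EXIT
Step 4: p0:escaped | p1:escaped | p2:(1,1)->(1,0)->EXIT | p3:escaped
Exit steps: [1, 3, 4, 3]
First to escape: p0 at step 1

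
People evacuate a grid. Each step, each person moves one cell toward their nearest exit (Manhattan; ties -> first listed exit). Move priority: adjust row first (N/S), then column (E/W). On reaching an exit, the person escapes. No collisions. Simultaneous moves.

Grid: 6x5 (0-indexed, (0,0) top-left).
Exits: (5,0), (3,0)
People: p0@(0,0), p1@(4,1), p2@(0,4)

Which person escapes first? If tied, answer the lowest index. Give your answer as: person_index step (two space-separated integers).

Answer: 1 2

Derivation:
Step 1: p0:(0,0)->(1,0) | p1:(4,1)->(5,1) | p2:(0,4)->(1,4)
Step 2: p0:(1,0)->(2,0) | p1:(5,1)->(5,0)->EXIT | p2:(1,4)->(2,4)
Step 3: p0:(2,0)->(3,0)->EXIT | p1:escaped | p2:(2,4)->(3,4)
Step 4: p0:escaped | p1:escaped | p2:(3,4)->(3,3)
Step 5: p0:escaped | p1:escaped | p2:(3,3)->(3,2)
Step 6: p0:escaped | p1:escaped | p2:(3,2)->(3,1)
Step 7: p0:escaped | p1:escaped | p2:(3,1)->(3,0)->EXIT
Exit steps: [3, 2, 7]
First to escape: p1 at step 2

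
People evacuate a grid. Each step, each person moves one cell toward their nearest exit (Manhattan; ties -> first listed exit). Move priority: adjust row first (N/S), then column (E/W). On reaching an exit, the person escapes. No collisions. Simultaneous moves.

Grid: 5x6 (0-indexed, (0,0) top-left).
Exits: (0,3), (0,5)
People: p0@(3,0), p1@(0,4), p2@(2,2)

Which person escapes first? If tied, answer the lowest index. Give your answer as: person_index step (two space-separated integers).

Answer: 1 1

Derivation:
Step 1: p0:(3,0)->(2,0) | p1:(0,4)->(0,3)->EXIT | p2:(2,2)->(1,2)
Step 2: p0:(2,0)->(1,0) | p1:escaped | p2:(1,2)->(0,2)
Step 3: p0:(1,0)->(0,0) | p1:escaped | p2:(0,2)->(0,3)->EXIT
Step 4: p0:(0,0)->(0,1) | p1:escaped | p2:escaped
Step 5: p0:(0,1)->(0,2) | p1:escaped | p2:escaped
Step 6: p0:(0,2)->(0,3)->EXIT | p1:escaped | p2:escaped
Exit steps: [6, 1, 3]
First to escape: p1 at step 1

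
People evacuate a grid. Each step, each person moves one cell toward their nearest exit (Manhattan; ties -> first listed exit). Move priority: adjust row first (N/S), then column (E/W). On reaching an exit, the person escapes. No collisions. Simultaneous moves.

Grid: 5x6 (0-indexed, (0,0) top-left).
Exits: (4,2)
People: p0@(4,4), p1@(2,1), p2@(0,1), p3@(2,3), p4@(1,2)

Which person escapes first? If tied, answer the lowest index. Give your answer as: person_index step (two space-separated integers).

Answer: 0 2

Derivation:
Step 1: p0:(4,4)->(4,3) | p1:(2,1)->(3,1) | p2:(0,1)->(1,1) | p3:(2,3)->(3,3) | p4:(1,2)->(2,2)
Step 2: p0:(4,3)->(4,2)->EXIT | p1:(3,1)->(4,1) | p2:(1,1)->(2,1) | p3:(3,3)->(4,3) | p4:(2,2)->(3,2)
Step 3: p0:escaped | p1:(4,1)->(4,2)->EXIT | p2:(2,1)->(3,1) | p3:(4,3)->(4,2)->EXIT | p4:(3,2)->(4,2)->EXIT
Step 4: p0:escaped | p1:escaped | p2:(3,1)->(4,1) | p3:escaped | p4:escaped
Step 5: p0:escaped | p1:escaped | p2:(4,1)->(4,2)->EXIT | p3:escaped | p4:escaped
Exit steps: [2, 3, 5, 3, 3]
First to escape: p0 at step 2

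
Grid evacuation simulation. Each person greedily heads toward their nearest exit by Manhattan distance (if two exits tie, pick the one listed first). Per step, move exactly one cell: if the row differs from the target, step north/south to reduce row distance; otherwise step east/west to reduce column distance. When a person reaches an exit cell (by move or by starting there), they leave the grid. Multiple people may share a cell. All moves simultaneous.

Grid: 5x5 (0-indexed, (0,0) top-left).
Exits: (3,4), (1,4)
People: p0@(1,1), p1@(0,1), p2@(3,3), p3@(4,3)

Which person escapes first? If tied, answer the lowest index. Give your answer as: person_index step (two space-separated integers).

Step 1: p0:(1,1)->(1,2) | p1:(0,1)->(1,1) | p2:(3,3)->(3,4)->EXIT | p3:(4,3)->(3,3)
Step 2: p0:(1,2)->(1,3) | p1:(1,1)->(1,2) | p2:escaped | p3:(3,3)->(3,4)->EXIT
Step 3: p0:(1,3)->(1,4)->EXIT | p1:(1,2)->(1,3) | p2:escaped | p3:escaped
Step 4: p0:escaped | p1:(1,3)->(1,4)->EXIT | p2:escaped | p3:escaped
Exit steps: [3, 4, 1, 2]
First to escape: p2 at step 1

Answer: 2 1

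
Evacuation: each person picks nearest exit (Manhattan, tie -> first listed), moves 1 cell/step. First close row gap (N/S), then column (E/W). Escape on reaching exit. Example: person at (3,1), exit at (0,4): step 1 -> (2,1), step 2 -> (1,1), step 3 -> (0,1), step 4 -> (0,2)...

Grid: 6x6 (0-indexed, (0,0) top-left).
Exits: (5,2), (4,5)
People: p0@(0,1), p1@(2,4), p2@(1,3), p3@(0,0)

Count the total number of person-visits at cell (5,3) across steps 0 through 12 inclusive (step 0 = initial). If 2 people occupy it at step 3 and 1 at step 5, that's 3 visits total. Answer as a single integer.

Step 0: p0@(0,1) p1@(2,4) p2@(1,3) p3@(0,0) -> at (5,3): 0 [-], cum=0
Step 1: p0@(1,1) p1@(3,4) p2@(2,3) p3@(1,0) -> at (5,3): 0 [-], cum=0
Step 2: p0@(2,1) p1@(4,4) p2@(3,3) p3@(2,0) -> at (5,3): 0 [-], cum=0
Step 3: p0@(3,1) p1@ESC p2@(4,3) p3@(3,0) -> at (5,3): 0 [-], cum=0
Step 4: p0@(4,1) p1@ESC p2@(5,3) p3@(4,0) -> at (5,3): 1 [p2], cum=1
Step 5: p0@(5,1) p1@ESC p2@ESC p3@(5,0) -> at (5,3): 0 [-], cum=1
Step 6: p0@ESC p1@ESC p2@ESC p3@(5,1) -> at (5,3): 0 [-], cum=1
Step 7: p0@ESC p1@ESC p2@ESC p3@ESC -> at (5,3): 0 [-], cum=1
Total visits = 1

Answer: 1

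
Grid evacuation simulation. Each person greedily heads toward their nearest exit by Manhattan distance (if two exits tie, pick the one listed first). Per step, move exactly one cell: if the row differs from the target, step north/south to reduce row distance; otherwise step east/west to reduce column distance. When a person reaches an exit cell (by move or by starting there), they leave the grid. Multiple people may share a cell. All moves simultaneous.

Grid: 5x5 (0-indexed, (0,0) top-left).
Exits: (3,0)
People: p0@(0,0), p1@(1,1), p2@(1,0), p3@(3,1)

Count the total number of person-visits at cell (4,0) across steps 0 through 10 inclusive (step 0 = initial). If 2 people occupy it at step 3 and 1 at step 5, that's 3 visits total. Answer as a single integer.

Answer: 0

Derivation:
Step 0: p0@(0,0) p1@(1,1) p2@(1,0) p3@(3,1) -> at (4,0): 0 [-], cum=0
Step 1: p0@(1,0) p1@(2,1) p2@(2,0) p3@ESC -> at (4,0): 0 [-], cum=0
Step 2: p0@(2,0) p1@(3,1) p2@ESC p3@ESC -> at (4,0): 0 [-], cum=0
Step 3: p0@ESC p1@ESC p2@ESC p3@ESC -> at (4,0): 0 [-], cum=0
Total visits = 0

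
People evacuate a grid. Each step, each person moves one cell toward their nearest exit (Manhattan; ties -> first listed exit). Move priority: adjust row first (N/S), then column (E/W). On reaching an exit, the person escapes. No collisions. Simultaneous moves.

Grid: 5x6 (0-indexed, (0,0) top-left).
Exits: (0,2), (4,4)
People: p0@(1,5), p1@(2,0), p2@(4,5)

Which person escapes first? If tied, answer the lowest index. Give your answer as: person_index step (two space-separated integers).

Answer: 2 1

Derivation:
Step 1: p0:(1,5)->(0,5) | p1:(2,0)->(1,0) | p2:(4,5)->(4,4)->EXIT
Step 2: p0:(0,5)->(0,4) | p1:(1,0)->(0,0) | p2:escaped
Step 3: p0:(0,4)->(0,3) | p1:(0,0)->(0,1) | p2:escaped
Step 4: p0:(0,3)->(0,2)->EXIT | p1:(0,1)->(0,2)->EXIT | p2:escaped
Exit steps: [4, 4, 1]
First to escape: p2 at step 1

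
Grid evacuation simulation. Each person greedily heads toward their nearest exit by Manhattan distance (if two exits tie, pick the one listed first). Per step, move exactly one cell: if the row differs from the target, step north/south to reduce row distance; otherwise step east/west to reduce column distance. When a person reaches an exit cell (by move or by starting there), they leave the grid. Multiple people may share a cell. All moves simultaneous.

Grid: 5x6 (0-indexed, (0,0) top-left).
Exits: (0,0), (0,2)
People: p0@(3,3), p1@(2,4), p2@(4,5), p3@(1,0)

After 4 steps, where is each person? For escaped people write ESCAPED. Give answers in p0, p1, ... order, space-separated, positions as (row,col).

Step 1: p0:(3,3)->(2,3) | p1:(2,4)->(1,4) | p2:(4,5)->(3,5) | p3:(1,0)->(0,0)->EXIT
Step 2: p0:(2,3)->(1,3) | p1:(1,4)->(0,4) | p2:(3,5)->(2,5) | p3:escaped
Step 3: p0:(1,3)->(0,3) | p1:(0,4)->(0,3) | p2:(2,5)->(1,5) | p3:escaped
Step 4: p0:(0,3)->(0,2)->EXIT | p1:(0,3)->(0,2)->EXIT | p2:(1,5)->(0,5) | p3:escaped

ESCAPED ESCAPED (0,5) ESCAPED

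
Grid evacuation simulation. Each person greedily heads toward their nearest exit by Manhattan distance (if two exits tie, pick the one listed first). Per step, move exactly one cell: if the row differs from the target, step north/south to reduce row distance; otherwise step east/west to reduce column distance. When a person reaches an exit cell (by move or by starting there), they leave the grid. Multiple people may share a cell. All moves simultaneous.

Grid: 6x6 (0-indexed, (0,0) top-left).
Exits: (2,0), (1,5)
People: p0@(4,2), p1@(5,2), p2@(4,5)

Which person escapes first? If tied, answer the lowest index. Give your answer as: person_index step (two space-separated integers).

Step 1: p0:(4,2)->(3,2) | p1:(5,2)->(4,2) | p2:(4,5)->(3,5)
Step 2: p0:(3,2)->(2,2) | p1:(4,2)->(3,2) | p2:(3,5)->(2,5)
Step 3: p0:(2,2)->(2,1) | p1:(3,2)->(2,2) | p2:(2,5)->(1,5)->EXIT
Step 4: p0:(2,1)->(2,0)->EXIT | p1:(2,2)->(2,1) | p2:escaped
Step 5: p0:escaped | p1:(2,1)->(2,0)->EXIT | p2:escaped
Exit steps: [4, 5, 3]
First to escape: p2 at step 3

Answer: 2 3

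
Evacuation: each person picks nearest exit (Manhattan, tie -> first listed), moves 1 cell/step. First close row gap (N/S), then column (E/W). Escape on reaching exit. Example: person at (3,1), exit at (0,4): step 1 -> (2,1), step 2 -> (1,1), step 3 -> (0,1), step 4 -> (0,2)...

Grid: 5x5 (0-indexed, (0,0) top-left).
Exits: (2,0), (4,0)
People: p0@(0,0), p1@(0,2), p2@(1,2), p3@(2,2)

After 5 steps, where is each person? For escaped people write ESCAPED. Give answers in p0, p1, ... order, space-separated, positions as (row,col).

Step 1: p0:(0,0)->(1,0) | p1:(0,2)->(1,2) | p2:(1,2)->(2,2) | p3:(2,2)->(2,1)
Step 2: p0:(1,0)->(2,0)->EXIT | p1:(1,2)->(2,2) | p2:(2,2)->(2,1) | p3:(2,1)->(2,0)->EXIT
Step 3: p0:escaped | p1:(2,2)->(2,1) | p2:(2,1)->(2,0)->EXIT | p3:escaped
Step 4: p0:escaped | p1:(2,1)->(2,0)->EXIT | p2:escaped | p3:escaped

ESCAPED ESCAPED ESCAPED ESCAPED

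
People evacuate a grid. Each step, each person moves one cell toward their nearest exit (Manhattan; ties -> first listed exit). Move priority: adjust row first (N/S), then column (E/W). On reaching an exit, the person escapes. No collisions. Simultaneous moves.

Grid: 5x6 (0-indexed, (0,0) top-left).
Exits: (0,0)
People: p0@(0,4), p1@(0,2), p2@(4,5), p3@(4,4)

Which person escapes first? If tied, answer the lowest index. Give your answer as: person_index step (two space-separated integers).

Answer: 1 2

Derivation:
Step 1: p0:(0,4)->(0,3) | p1:(0,2)->(0,1) | p2:(4,5)->(3,5) | p3:(4,4)->(3,4)
Step 2: p0:(0,3)->(0,2) | p1:(0,1)->(0,0)->EXIT | p2:(3,5)->(2,5) | p3:(3,4)->(2,4)
Step 3: p0:(0,2)->(0,1) | p1:escaped | p2:(2,5)->(1,5) | p3:(2,4)->(1,4)
Step 4: p0:(0,1)->(0,0)->EXIT | p1:escaped | p2:(1,5)->(0,5) | p3:(1,4)->(0,4)
Step 5: p0:escaped | p1:escaped | p2:(0,5)->(0,4) | p3:(0,4)->(0,3)
Step 6: p0:escaped | p1:escaped | p2:(0,4)->(0,3) | p3:(0,3)->(0,2)
Step 7: p0:escaped | p1:escaped | p2:(0,3)->(0,2) | p3:(0,2)->(0,1)
Step 8: p0:escaped | p1:escaped | p2:(0,2)->(0,1) | p3:(0,1)->(0,0)->EXIT
Step 9: p0:escaped | p1:escaped | p2:(0,1)->(0,0)->EXIT | p3:escaped
Exit steps: [4, 2, 9, 8]
First to escape: p1 at step 2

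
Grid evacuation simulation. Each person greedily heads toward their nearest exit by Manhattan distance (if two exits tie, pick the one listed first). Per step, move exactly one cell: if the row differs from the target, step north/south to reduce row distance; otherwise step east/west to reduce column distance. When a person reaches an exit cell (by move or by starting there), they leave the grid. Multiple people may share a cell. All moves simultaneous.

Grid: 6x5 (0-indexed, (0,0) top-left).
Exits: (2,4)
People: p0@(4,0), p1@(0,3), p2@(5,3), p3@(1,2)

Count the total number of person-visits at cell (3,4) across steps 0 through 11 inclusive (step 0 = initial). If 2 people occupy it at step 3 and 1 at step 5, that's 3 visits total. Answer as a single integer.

Answer: 0

Derivation:
Step 0: p0@(4,0) p1@(0,3) p2@(5,3) p3@(1,2) -> at (3,4): 0 [-], cum=0
Step 1: p0@(3,0) p1@(1,3) p2@(4,3) p3@(2,2) -> at (3,4): 0 [-], cum=0
Step 2: p0@(2,0) p1@(2,3) p2@(3,3) p3@(2,3) -> at (3,4): 0 [-], cum=0
Step 3: p0@(2,1) p1@ESC p2@(2,3) p3@ESC -> at (3,4): 0 [-], cum=0
Step 4: p0@(2,2) p1@ESC p2@ESC p3@ESC -> at (3,4): 0 [-], cum=0
Step 5: p0@(2,3) p1@ESC p2@ESC p3@ESC -> at (3,4): 0 [-], cum=0
Step 6: p0@ESC p1@ESC p2@ESC p3@ESC -> at (3,4): 0 [-], cum=0
Total visits = 0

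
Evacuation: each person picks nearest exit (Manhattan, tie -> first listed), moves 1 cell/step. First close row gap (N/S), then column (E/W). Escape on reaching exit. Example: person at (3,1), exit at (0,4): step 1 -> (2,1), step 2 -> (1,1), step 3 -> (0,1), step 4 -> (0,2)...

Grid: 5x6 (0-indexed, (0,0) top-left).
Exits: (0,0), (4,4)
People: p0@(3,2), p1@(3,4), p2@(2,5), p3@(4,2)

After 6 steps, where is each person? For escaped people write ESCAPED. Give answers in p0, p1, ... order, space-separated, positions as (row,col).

Step 1: p0:(3,2)->(4,2) | p1:(3,4)->(4,4)->EXIT | p2:(2,5)->(3,5) | p3:(4,2)->(4,3)
Step 2: p0:(4,2)->(4,3) | p1:escaped | p2:(3,5)->(4,5) | p3:(4,3)->(4,4)->EXIT
Step 3: p0:(4,3)->(4,4)->EXIT | p1:escaped | p2:(4,5)->(4,4)->EXIT | p3:escaped

ESCAPED ESCAPED ESCAPED ESCAPED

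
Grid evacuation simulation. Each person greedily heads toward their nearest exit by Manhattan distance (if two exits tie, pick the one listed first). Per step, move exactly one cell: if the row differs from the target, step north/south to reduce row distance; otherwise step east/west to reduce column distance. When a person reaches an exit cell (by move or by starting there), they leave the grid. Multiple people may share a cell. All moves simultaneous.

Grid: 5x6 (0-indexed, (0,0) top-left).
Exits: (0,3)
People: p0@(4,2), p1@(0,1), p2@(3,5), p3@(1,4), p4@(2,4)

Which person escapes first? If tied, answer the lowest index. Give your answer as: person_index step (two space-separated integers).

Answer: 1 2

Derivation:
Step 1: p0:(4,2)->(3,2) | p1:(0,1)->(0,2) | p2:(3,5)->(2,5) | p3:(1,4)->(0,4) | p4:(2,4)->(1,4)
Step 2: p0:(3,2)->(2,2) | p1:(0,2)->(0,3)->EXIT | p2:(2,5)->(1,5) | p3:(0,4)->(0,3)->EXIT | p4:(1,4)->(0,4)
Step 3: p0:(2,2)->(1,2) | p1:escaped | p2:(1,5)->(0,5) | p3:escaped | p4:(0,4)->(0,3)->EXIT
Step 4: p0:(1,2)->(0,2) | p1:escaped | p2:(0,5)->(0,4) | p3:escaped | p4:escaped
Step 5: p0:(0,2)->(0,3)->EXIT | p1:escaped | p2:(0,4)->(0,3)->EXIT | p3:escaped | p4:escaped
Exit steps: [5, 2, 5, 2, 3]
First to escape: p1 at step 2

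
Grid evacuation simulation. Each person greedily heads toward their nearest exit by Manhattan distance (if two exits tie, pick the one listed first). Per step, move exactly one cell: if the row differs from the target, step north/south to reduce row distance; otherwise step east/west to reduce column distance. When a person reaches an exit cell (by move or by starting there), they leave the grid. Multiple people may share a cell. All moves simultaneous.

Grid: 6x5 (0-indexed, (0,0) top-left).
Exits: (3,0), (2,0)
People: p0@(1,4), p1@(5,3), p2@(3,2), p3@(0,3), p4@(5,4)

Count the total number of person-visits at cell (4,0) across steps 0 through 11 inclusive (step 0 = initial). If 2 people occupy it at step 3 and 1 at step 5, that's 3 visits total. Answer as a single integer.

Step 0: p0@(1,4) p1@(5,3) p2@(3,2) p3@(0,3) p4@(5,4) -> at (4,0): 0 [-], cum=0
Step 1: p0@(2,4) p1@(4,3) p2@(3,1) p3@(1,3) p4@(4,4) -> at (4,0): 0 [-], cum=0
Step 2: p0@(2,3) p1@(3,3) p2@ESC p3@(2,3) p4@(3,4) -> at (4,0): 0 [-], cum=0
Step 3: p0@(2,2) p1@(3,2) p2@ESC p3@(2,2) p4@(3,3) -> at (4,0): 0 [-], cum=0
Step 4: p0@(2,1) p1@(3,1) p2@ESC p3@(2,1) p4@(3,2) -> at (4,0): 0 [-], cum=0
Step 5: p0@ESC p1@ESC p2@ESC p3@ESC p4@(3,1) -> at (4,0): 0 [-], cum=0
Step 6: p0@ESC p1@ESC p2@ESC p3@ESC p4@ESC -> at (4,0): 0 [-], cum=0
Total visits = 0

Answer: 0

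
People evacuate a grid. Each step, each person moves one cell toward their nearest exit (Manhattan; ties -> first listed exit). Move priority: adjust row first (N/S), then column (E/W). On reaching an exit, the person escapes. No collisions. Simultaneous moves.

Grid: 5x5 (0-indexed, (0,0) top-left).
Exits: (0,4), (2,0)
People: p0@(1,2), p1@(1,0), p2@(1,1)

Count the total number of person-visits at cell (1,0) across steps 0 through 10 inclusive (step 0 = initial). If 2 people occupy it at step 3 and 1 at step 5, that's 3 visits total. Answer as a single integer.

Answer: 1

Derivation:
Step 0: p0@(1,2) p1@(1,0) p2@(1,1) -> at (1,0): 1 [p1], cum=1
Step 1: p0@(0,2) p1@ESC p2@(2,1) -> at (1,0): 0 [-], cum=1
Step 2: p0@(0,3) p1@ESC p2@ESC -> at (1,0): 0 [-], cum=1
Step 3: p0@ESC p1@ESC p2@ESC -> at (1,0): 0 [-], cum=1
Total visits = 1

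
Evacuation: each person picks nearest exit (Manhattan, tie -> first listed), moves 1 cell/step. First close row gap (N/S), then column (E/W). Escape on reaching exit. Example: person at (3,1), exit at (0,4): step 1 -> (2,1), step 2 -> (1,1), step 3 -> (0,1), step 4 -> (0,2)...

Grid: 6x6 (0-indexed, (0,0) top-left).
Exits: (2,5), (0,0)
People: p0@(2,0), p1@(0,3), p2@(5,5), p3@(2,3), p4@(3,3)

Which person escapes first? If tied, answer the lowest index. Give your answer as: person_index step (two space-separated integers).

Answer: 0 2

Derivation:
Step 1: p0:(2,0)->(1,0) | p1:(0,3)->(0,2) | p2:(5,5)->(4,5) | p3:(2,3)->(2,4) | p4:(3,3)->(2,3)
Step 2: p0:(1,0)->(0,0)->EXIT | p1:(0,2)->(0,1) | p2:(4,5)->(3,5) | p3:(2,4)->(2,5)->EXIT | p4:(2,3)->(2,4)
Step 3: p0:escaped | p1:(0,1)->(0,0)->EXIT | p2:(3,5)->(2,5)->EXIT | p3:escaped | p4:(2,4)->(2,5)->EXIT
Exit steps: [2, 3, 3, 2, 3]
First to escape: p0 at step 2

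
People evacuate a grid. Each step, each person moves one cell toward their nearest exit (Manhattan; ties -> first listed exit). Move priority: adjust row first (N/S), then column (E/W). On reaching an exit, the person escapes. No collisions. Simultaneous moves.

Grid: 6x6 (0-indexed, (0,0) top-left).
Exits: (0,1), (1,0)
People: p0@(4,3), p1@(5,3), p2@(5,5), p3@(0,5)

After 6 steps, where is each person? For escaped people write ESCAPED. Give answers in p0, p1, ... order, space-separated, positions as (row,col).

Step 1: p0:(4,3)->(3,3) | p1:(5,3)->(4,3) | p2:(5,5)->(4,5) | p3:(0,5)->(0,4)
Step 2: p0:(3,3)->(2,3) | p1:(4,3)->(3,3) | p2:(4,5)->(3,5) | p3:(0,4)->(0,3)
Step 3: p0:(2,3)->(1,3) | p1:(3,3)->(2,3) | p2:(3,5)->(2,5) | p3:(0,3)->(0,2)
Step 4: p0:(1,3)->(0,3) | p1:(2,3)->(1,3) | p2:(2,5)->(1,5) | p3:(0,2)->(0,1)->EXIT
Step 5: p0:(0,3)->(0,2) | p1:(1,3)->(0,3) | p2:(1,5)->(0,5) | p3:escaped
Step 6: p0:(0,2)->(0,1)->EXIT | p1:(0,3)->(0,2) | p2:(0,5)->(0,4) | p3:escaped

ESCAPED (0,2) (0,4) ESCAPED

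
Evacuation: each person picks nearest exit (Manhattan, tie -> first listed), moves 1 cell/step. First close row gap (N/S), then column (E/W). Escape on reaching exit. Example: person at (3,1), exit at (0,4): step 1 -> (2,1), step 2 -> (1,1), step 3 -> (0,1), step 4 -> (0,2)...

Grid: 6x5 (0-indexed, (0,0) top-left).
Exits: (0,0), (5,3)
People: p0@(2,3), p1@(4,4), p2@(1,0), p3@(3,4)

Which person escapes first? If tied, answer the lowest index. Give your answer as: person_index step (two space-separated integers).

Answer: 2 1

Derivation:
Step 1: p0:(2,3)->(3,3) | p1:(4,4)->(5,4) | p2:(1,0)->(0,0)->EXIT | p3:(3,4)->(4,4)
Step 2: p0:(3,3)->(4,3) | p1:(5,4)->(5,3)->EXIT | p2:escaped | p3:(4,4)->(5,4)
Step 3: p0:(4,3)->(5,3)->EXIT | p1:escaped | p2:escaped | p3:(5,4)->(5,3)->EXIT
Exit steps: [3, 2, 1, 3]
First to escape: p2 at step 1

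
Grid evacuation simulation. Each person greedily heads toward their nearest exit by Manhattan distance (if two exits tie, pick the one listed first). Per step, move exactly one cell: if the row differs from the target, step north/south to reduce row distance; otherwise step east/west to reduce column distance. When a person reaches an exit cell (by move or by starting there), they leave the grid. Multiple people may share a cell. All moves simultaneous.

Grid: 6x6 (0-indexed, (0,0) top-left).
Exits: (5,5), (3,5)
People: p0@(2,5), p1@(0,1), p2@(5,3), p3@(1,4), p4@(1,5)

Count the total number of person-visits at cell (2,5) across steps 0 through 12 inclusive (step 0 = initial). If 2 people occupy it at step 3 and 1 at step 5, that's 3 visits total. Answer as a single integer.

Step 0: p0@(2,5) p1@(0,1) p2@(5,3) p3@(1,4) p4@(1,5) -> at (2,5): 1 [p0], cum=1
Step 1: p0@ESC p1@(1,1) p2@(5,4) p3@(2,4) p4@(2,5) -> at (2,5): 1 [p4], cum=2
Step 2: p0@ESC p1@(2,1) p2@ESC p3@(3,4) p4@ESC -> at (2,5): 0 [-], cum=2
Step 3: p0@ESC p1@(3,1) p2@ESC p3@ESC p4@ESC -> at (2,5): 0 [-], cum=2
Step 4: p0@ESC p1@(3,2) p2@ESC p3@ESC p4@ESC -> at (2,5): 0 [-], cum=2
Step 5: p0@ESC p1@(3,3) p2@ESC p3@ESC p4@ESC -> at (2,5): 0 [-], cum=2
Step 6: p0@ESC p1@(3,4) p2@ESC p3@ESC p4@ESC -> at (2,5): 0 [-], cum=2
Step 7: p0@ESC p1@ESC p2@ESC p3@ESC p4@ESC -> at (2,5): 0 [-], cum=2
Total visits = 2

Answer: 2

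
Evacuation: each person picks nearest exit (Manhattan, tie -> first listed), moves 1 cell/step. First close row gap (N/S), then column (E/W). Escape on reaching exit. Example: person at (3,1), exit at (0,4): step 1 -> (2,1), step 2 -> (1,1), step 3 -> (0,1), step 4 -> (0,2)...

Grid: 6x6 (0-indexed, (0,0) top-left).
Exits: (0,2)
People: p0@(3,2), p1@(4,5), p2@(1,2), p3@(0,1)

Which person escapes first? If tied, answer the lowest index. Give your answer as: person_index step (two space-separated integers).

Step 1: p0:(3,2)->(2,2) | p1:(4,5)->(3,5) | p2:(1,2)->(0,2)->EXIT | p3:(0,1)->(0,2)->EXIT
Step 2: p0:(2,2)->(1,2) | p1:(3,5)->(2,5) | p2:escaped | p3:escaped
Step 3: p0:(1,2)->(0,2)->EXIT | p1:(2,5)->(1,5) | p2:escaped | p3:escaped
Step 4: p0:escaped | p1:(1,5)->(0,5) | p2:escaped | p3:escaped
Step 5: p0:escaped | p1:(0,5)->(0,4) | p2:escaped | p3:escaped
Step 6: p0:escaped | p1:(0,4)->(0,3) | p2:escaped | p3:escaped
Step 7: p0:escaped | p1:(0,3)->(0,2)->EXIT | p2:escaped | p3:escaped
Exit steps: [3, 7, 1, 1]
First to escape: p2 at step 1

Answer: 2 1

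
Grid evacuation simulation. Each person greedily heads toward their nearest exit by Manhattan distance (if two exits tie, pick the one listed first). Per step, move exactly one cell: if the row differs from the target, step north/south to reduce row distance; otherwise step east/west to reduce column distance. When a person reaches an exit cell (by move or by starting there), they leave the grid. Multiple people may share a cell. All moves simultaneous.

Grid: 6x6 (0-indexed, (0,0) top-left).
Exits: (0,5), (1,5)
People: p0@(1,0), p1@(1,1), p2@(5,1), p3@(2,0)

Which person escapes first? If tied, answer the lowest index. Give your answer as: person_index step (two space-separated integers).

Step 1: p0:(1,0)->(1,1) | p1:(1,1)->(1,2) | p2:(5,1)->(4,1) | p3:(2,0)->(1,0)
Step 2: p0:(1,1)->(1,2) | p1:(1,2)->(1,3) | p2:(4,1)->(3,1) | p3:(1,0)->(1,1)
Step 3: p0:(1,2)->(1,3) | p1:(1,3)->(1,4) | p2:(3,1)->(2,1) | p3:(1,1)->(1,2)
Step 4: p0:(1,3)->(1,4) | p1:(1,4)->(1,5)->EXIT | p2:(2,1)->(1,1) | p3:(1,2)->(1,3)
Step 5: p0:(1,4)->(1,5)->EXIT | p1:escaped | p2:(1,1)->(1,2) | p3:(1,3)->(1,4)
Step 6: p0:escaped | p1:escaped | p2:(1,2)->(1,3) | p3:(1,4)->(1,5)->EXIT
Step 7: p0:escaped | p1:escaped | p2:(1,3)->(1,4) | p3:escaped
Step 8: p0:escaped | p1:escaped | p2:(1,4)->(1,5)->EXIT | p3:escaped
Exit steps: [5, 4, 8, 6]
First to escape: p1 at step 4

Answer: 1 4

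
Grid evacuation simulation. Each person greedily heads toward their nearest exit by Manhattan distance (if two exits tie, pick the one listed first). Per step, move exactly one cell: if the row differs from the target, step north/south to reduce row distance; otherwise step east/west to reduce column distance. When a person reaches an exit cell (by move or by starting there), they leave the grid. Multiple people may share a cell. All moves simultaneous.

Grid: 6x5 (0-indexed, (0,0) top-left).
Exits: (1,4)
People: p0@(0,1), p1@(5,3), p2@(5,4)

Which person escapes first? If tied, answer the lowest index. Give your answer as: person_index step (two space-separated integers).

Answer: 0 4

Derivation:
Step 1: p0:(0,1)->(1,1) | p1:(5,3)->(4,3) | p2:(5,4)->(4,4)
Step 2: p0:(1,1)->(1,2) | p1:(4,3)->(3,3) | p2:(4,4)->(3,4)
Step 3: p0:(1,2)->(1,3) | p1:(3,3)->(2,3) | p2:(3,4)->(2,4)
Step 4: p0:(1,3)->(1,4)->EXIT | p1:(2,3)->(1,3) | p2:(2,4)->(1,4)->EXIT
Step 5: p0:escaped | p1:(1,3)->(1,4)->EXIT | p2:escaped
Exit steps: [4, 5, 4]
First to escape: p0 at step 4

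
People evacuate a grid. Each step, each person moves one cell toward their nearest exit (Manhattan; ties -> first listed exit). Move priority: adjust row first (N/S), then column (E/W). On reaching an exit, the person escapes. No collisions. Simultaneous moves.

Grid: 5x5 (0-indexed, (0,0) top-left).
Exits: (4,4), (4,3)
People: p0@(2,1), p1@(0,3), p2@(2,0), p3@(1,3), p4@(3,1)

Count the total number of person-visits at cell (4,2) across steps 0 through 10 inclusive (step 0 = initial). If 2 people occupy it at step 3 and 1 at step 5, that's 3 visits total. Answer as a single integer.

Step 0: p0@(2,1) p1@(0,3) p2@(2,0) p3@(1,3) p4@(3,1) -> at (4,2): 0 [-], cum=0
Step 1: p0@(3,1) p1@(1,3) p2@(3,0) p3@(2,3) p4@(4,1) -> at (4,2): 0 [-], cum=0
Step 2: p0@(4,1) p1@(2,3) p2@(4,0) p3@(3,3) p4@(4,2) -> at (4,2): 1 [p4], cum=1
Step 3: p0@(4,2) p1@(3,3) p2@(4,1) p3@ESC p4@ESC -> at (4,2): 1 [p0], cum=2
Step 4: p0@ESC p1@ESC p2@(4,2) p3@ESC p4@ESC -> at (4,2): 1 [p2], cum=3
Step 5: p0@ESC p1@ESC p2@ESC p3@ESC p4@ESC -> at (4,2): 0 [-], cum=3
Total visits = 3

Answer: 3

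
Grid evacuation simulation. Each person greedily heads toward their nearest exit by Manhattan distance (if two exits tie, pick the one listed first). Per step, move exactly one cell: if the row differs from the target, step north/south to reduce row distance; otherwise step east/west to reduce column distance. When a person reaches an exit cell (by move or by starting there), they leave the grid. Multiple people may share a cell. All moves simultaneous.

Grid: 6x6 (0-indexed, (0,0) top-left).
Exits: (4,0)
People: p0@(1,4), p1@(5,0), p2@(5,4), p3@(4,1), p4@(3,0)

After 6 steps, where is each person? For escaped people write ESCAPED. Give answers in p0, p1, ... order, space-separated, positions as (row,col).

Step 1: p0:(1,4)->(2,4) | p1:(5,0)->(4,0)->EXIT | p2:(5,4)->(4,4) | p3:(4,1)->(4,0)->EXIT | p4:(3,0)->(4,0)->EXIT
Step 2: p0:(2,4)->(3,4) | p1:escaped | p2:(4,4)->(4,3) | p3:escaped | p4:escaped
Step 3: p0:(3,4)->(4,4) | p1:escaped | p2:(4,3)->(4,2) | p3:escaped | p4:escaped
Step 4: p0:(4,4)->(4,3) | p1:escaped | p2:(4,2)->(4,1) | p3:escaped | p4:escaped
Step 5: p0:(4,3)->(4,2) | p1:escaped | p2:(4,1)->(4,0)->EXIT | p3:escaped | p4:escaped
Step 6: p0:(4,2)->(4,1) | p1:escaped | p2:escaped | p3:escaped | p4:escaped

(4,1) ESCAPED ESCAPED ESCAPED ESCAPED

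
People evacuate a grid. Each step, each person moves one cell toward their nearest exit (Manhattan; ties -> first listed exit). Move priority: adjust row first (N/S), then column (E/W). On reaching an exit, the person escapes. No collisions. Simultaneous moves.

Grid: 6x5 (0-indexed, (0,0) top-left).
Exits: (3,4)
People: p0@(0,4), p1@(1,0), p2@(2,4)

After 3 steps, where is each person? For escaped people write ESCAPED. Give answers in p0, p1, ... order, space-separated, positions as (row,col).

Step 1: p0:(0,4)->(1,4) | p1:(1,0)->(2,0) | p2:(2,4)->(3,4)->EXIT
Step 2: p0:(1,4)->(2,4) | p1:(2,0)->(3,0) | p2:escaped
Step 3: p0:(2,4)->(3,4)->EXIT | p1:(3,0)->(3,1) | p2:escaped

ESCAPED (3,1) ESCAPED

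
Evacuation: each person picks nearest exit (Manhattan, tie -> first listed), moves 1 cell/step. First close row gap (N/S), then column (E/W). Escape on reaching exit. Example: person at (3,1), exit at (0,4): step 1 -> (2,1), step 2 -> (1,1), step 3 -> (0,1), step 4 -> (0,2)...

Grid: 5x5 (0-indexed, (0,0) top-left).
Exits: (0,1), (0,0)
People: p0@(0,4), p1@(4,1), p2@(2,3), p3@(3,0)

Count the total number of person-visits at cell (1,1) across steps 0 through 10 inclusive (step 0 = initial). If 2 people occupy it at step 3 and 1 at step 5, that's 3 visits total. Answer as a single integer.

Step 0: p0@(0,4) p1@(4,1) p2@(2,3) p3@(3,0) -> at (1,1): 0 [-], cum=0
Step 1: p0@(0,3) p1@(3,1) p2@(1,3) p3@(2,0) -> at (1,1): 0 [-], cum=0
Step 2: p0@(0,2) p1@(2,1) p2@(0,3) p3@(1,0) -> at (1,1): 0 [-], cum=0
Step 3: p0@ESC p1@(1,1) p2@(0,2) p3@ESC -> at (1,1): 1 [p1], cum=1
Step 4: p0@ESC p1@ESC p2@ESC p3@ESC -> at (1,1): 0 [-], cum=1
Total visits = 1

Answer: 1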